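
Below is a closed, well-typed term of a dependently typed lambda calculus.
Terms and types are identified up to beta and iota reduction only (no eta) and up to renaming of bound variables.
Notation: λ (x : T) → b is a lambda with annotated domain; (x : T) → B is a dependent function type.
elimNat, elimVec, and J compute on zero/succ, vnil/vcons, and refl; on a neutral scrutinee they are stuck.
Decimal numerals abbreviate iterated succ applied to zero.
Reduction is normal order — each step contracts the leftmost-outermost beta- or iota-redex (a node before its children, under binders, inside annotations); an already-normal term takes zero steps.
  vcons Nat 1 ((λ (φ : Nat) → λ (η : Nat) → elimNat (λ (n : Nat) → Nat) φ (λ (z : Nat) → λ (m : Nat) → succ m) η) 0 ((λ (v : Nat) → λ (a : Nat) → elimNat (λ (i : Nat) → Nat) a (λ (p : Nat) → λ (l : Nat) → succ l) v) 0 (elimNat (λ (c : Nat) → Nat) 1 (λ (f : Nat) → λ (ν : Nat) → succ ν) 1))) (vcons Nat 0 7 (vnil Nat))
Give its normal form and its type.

reduced normal form:
  vcons Nat 1 2 (vcons Nat 0 7 (vnil Nat))
the term's type:
  Vec Nat 2


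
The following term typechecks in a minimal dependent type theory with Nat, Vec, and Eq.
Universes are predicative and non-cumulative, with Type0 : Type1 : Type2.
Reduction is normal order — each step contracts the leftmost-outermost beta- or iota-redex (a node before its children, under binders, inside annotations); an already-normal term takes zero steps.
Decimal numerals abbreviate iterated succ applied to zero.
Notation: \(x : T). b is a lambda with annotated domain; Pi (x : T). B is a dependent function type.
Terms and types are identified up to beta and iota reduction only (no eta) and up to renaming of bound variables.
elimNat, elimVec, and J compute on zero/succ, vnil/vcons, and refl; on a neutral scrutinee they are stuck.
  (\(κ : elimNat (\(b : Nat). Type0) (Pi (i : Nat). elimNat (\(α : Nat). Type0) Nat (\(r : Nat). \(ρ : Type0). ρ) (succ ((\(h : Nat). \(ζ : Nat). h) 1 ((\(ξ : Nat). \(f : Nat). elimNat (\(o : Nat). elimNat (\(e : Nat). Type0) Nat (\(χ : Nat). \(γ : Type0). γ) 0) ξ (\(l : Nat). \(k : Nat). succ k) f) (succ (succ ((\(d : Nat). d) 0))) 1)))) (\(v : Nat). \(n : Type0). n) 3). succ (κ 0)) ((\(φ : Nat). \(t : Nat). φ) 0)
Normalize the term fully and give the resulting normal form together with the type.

resulting normal form:
  1
the term's type:
  Nat
observation: the term reaches its normal form after 3 normal-order steps.


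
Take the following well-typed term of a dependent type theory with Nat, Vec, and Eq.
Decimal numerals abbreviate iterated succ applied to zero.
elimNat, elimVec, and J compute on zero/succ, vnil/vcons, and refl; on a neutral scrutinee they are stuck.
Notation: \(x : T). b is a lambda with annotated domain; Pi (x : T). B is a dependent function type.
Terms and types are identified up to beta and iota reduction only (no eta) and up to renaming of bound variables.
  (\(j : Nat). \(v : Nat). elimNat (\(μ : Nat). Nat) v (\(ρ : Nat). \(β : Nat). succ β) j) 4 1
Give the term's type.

type:
  Nat


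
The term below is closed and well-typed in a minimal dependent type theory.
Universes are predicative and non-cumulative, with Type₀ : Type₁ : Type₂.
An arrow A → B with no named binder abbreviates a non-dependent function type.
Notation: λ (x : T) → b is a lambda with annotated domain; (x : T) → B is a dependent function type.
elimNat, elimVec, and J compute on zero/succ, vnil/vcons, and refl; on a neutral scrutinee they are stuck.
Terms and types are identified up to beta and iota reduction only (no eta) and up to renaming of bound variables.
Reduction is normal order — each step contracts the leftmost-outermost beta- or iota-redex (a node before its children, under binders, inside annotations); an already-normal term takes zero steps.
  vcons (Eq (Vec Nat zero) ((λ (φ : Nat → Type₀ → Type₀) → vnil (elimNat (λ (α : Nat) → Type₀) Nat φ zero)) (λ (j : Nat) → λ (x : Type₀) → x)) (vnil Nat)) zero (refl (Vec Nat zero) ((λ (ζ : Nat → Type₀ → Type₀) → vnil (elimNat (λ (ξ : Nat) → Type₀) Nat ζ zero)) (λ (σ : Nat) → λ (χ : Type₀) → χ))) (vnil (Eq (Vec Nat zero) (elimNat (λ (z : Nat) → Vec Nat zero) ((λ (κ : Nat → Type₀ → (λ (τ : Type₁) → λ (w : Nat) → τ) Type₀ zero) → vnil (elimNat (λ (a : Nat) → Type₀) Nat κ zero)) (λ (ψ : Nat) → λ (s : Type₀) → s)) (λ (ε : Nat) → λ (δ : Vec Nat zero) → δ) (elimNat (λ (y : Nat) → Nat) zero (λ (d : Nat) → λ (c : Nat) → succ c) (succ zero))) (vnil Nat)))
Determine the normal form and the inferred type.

resulting normal form:
  vcons (Eq (Vec Nat zero) (vnil Nat) (vnil Nat)) zero (refl (Vec Nat zero) (vnil Nat)) (vnil (Eq (Vec Nat zero) (vnil Nat) (vnil Nat)))
the term's type:
  Vec (Eq (Vec Nat zero) (vnil Nat) (vnil Nat)) (succ zero)


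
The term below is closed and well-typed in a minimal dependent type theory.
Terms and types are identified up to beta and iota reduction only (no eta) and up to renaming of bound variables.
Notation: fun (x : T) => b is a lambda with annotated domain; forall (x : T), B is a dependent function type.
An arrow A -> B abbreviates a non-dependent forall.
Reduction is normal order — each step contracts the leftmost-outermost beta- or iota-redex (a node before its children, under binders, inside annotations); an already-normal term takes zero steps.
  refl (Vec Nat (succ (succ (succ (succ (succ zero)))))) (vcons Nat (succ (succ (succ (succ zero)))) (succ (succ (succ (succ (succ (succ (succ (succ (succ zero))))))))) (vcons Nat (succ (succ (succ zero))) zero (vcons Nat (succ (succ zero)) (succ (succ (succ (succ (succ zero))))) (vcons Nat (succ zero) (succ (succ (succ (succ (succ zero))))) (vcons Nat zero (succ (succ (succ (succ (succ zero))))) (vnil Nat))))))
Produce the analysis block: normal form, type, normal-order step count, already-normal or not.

resulting normal form:
  refl (Vec Nat (succ (succ (succ (succ (succ zero)))))) (vcons Nat (succ (succ (succ (succ zero)))) (succ (succ (succ (succ (succ (succ (succ (succ (succ zero))))))))) (vcons Nat (succ (succ (succ zero))) zero (vcons Nat (succ (succ zero)) (succ (succ (succ (succ (succ zero))))) (vcons Nat (succ zero) (succ (succ (succ (succ (succ zero))))) (vcons Nat zero (succ (succ (succ (succ (succ zero))))) (vnil Nat))))))
inferred type:
  Eq (Vec Nat (succ (succ (succ (succ (succ zero)))))) (vcons Nat (succ (succ (succ (succ zero)))) (succ (succ (succ (succ (succ (succ (succ (succ (succ zero))))))))) (vcons Nat (succ (succ (succ zero))) zero (vcons Nat (succ (succ zero)) (succ (succ (succ (succ (succ zero))))) (vcons Nat (succ zero) (succ (succ (succ (succ (succ zero))))) (vcons Nat zero (succ (succ (succ (succ (succ zero))))) (vnil Nat)))))) (vcons Nat (succ (succ (succ (succ zero)))) (succ (succ (succ (succ (succ (succ (succ (succ (succ zero))))))))) (vcons Nat (succ (succ (succ zero))) zero (vcons Nat (succ (succ zero)) (succ (succ (succ (succ (succ zero))))) (vcons Nat (succ zero) (succ (succ (succ (succ (succ zero))))) (vcons Nat zero (succ (succ (succ (succ (succ zero))))) (vnil Nat))))))
steps to reach normal form (normal order): 0
already normal: yes


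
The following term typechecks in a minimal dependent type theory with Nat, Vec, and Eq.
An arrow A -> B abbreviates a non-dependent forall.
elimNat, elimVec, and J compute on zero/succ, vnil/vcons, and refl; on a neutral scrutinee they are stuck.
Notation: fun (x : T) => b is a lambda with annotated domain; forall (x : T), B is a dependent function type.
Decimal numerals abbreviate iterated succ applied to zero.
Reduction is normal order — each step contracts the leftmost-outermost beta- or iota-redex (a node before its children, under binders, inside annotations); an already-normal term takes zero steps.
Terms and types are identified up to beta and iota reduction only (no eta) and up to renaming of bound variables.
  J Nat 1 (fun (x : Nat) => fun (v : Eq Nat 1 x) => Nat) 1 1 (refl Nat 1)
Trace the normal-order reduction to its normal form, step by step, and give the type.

normal-order reduction sequence:
  J Nat 1 (fun (x : Nat) => fun (v : Eq Nat 1 x) => Nat) 1 1 (refl Nat 1)
  ~> 1
the term's type:
  Nat


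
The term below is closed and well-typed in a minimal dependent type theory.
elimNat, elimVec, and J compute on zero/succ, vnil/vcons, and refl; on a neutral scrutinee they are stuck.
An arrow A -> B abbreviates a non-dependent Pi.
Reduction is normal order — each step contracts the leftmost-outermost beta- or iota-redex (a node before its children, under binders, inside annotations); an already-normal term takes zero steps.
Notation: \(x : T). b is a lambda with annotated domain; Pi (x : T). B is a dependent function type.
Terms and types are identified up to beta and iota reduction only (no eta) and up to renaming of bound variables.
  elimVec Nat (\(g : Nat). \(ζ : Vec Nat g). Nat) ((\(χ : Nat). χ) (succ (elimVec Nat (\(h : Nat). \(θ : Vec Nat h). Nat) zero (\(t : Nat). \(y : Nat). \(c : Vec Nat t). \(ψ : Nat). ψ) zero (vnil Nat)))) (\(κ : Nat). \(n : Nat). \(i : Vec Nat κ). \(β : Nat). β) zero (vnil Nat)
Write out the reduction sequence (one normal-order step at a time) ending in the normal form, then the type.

normal-order reduction:
  elimVec Nat (\(g : Nat). \(ζ : Vec Nat g). Nat) ((\(χ : Nat). χ) (succ (elimVec Nat (\(h : Nat). \(θ : Vec Nat h). Nat) zero (\(t : Nat). \(y : Nat). \(c : Vec Nat t). \(ψ : Nat). ψ) zero (vnil Nat)))) (\(κ : Nat). \(n : Nat). \(i : Vec Nat κ). \(β : Nat). β) zero (vnil Nat)
  ~> (\(g : Nat). g) (succ (elimVec Nat (\(ζ : Nat). \(χ : Vec Nat ζ). Nat) zero (\(h : Nat). \(θ : Nat). \(t : Vec Nat h). \(y : Nat). y) zero (vnil Nat)))
  ~> succ (elimVec Nat (\(g : Nat). \(ζ : Vec Nat g). Nat) zero (\(χ : Nat). \(h : Nat). \(θ : Vec Nat χ). \(t : Nat). t) zero (vnil Nat))
  ~> succ zero
inferred type:
  Nat


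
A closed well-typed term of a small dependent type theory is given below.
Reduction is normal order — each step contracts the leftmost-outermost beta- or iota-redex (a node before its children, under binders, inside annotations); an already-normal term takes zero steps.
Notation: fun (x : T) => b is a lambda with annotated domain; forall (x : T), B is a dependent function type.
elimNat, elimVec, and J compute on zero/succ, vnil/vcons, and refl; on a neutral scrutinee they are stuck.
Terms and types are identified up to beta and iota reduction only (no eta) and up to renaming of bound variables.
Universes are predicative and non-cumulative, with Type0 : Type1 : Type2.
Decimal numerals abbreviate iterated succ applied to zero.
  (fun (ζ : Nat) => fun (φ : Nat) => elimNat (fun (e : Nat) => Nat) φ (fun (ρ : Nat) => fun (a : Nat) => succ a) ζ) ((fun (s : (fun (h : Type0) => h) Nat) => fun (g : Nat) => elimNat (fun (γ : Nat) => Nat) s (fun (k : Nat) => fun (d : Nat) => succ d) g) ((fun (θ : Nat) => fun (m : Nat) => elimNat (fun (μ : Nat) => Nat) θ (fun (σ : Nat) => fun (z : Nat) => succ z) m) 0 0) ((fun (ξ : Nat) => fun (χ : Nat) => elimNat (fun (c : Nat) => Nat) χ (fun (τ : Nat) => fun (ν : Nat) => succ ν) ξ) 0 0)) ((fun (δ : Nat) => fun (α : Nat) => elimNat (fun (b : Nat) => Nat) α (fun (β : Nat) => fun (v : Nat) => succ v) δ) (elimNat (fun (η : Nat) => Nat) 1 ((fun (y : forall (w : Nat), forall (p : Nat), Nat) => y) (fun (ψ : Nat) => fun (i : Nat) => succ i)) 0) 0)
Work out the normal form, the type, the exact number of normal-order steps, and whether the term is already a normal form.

normal form:
  1
the term's type:
  Nat
normal-order step count: 19
already normal: no
first contracted redex: a beta-redex


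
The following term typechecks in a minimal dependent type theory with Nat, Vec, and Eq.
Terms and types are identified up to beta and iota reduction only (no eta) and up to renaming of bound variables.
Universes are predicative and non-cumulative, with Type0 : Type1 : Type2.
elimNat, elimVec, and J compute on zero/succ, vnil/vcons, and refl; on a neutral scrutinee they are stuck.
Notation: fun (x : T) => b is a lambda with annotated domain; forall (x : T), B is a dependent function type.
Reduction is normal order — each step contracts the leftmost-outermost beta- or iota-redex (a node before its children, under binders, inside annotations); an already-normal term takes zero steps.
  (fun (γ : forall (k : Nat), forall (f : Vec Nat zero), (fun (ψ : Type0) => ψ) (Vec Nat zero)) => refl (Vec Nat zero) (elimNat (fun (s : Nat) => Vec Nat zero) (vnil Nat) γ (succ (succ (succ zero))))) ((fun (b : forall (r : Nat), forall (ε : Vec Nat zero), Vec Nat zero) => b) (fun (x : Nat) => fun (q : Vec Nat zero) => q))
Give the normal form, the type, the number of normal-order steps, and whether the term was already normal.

resulting normal form:
  refl (Vec Nat zero) (vnil Nat)
the term's type:
  Eq (Vec Nat zero) (vnil Nat) (vnil Nat)
normal-order step count: 14
already normal: no
first contracted redex: a beta-redex


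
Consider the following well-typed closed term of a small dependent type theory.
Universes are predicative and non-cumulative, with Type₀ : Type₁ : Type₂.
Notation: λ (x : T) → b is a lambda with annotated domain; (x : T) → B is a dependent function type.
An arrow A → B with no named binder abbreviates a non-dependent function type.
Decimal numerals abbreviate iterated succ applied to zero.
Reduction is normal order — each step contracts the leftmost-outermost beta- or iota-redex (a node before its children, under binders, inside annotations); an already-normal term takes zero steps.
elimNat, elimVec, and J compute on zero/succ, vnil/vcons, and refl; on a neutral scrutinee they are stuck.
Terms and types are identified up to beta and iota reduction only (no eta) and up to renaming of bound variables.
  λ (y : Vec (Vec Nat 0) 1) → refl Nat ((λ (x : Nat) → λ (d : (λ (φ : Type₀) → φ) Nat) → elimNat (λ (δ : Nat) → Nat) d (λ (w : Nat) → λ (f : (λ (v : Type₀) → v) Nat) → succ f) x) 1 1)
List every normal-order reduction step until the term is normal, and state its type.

normal-order reduction sequence:
  λ (y : Vec (Vec Nat 0) 1) → refl Nat ((λ (x : Nat) → λ (d : (λ (φ : Type₀) → φ) Nat) → elimNat (λ (δ : Nat) → Nat) d (λ (w : Nat) → λ (f : (λ (v : Type₀) → v) Nat) → succ f) x) 1 1)
  ~> λ (y : Vec (Vec Nat 0) 1) → refl Nat ((λ (x : (λ (d : Type₀) → d) Nat) → elimNat (λ (φ : Nat) → Nat) x (λ (δ : Nat) → λ (w : (λ (f : Type₀) → f) Nat) → succ w) 1) 1)
  ~> λ (y : Vec (Vec Nat 0) 1) → refl Nat (elimNat (λ (x : Nat) → Nat) 1 (λ (d : Nat) → λ (φ : (λ (δ : Type₀) → δ) Nat) → succ φ) 1)
  ~> λ (y : Vec (Vec Nat 0) 1) → refl Nat ((λ (x : Nat) → λ (d : (λ (φ : Type₀) → φ) Nat) → succ d) 0 (elimNat (λ (δ : Nat) → Nat) 1 (λ (w : Nat) → λ (f : (λ (v : Type₀) → v) Nat) → succ f) 0))
  ~> λ (y : Vec (Vec Nat 0) 1) → refl Nat ((λ (x : (λ (d : Type₀) → d) Nat) → succ x) (elimNat (λ (φ : Nat) → Nat) 1 (λ (δ : Nat) → λ (w : (λ (f : Type₀) → f) Nat) → succ w) 0))
  ~> λ (y : Vec (Vec Nat 0) 1) → refl Nat (succ (elimNat (λ (x : Nat) → Nat) 1 (λ (d : Nat) → λ (φ : (λ (δ : Type₀) → δ) Nat) → succ φ) 0))
  ~> λ (y : Vec (Vec Nat 0) 1) → refl Nat 2
the term's type:
  Vec (Vec Nat 0) 1 → Eq Nat 2 2


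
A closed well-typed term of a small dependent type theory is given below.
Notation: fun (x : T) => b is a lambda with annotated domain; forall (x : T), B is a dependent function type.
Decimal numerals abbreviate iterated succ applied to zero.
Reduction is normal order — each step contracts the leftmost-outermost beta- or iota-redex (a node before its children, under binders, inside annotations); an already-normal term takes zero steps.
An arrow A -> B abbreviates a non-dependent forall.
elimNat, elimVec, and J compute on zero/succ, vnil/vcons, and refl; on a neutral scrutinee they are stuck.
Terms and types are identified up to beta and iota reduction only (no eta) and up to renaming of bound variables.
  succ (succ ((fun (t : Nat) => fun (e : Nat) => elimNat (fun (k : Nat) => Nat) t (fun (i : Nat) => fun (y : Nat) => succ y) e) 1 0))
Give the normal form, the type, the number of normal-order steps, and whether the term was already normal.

normal form:
  3
inferred type:
  Nat
reduction steps (normal order): 3
started in normal form: no
first contracted redex: a beta-redex


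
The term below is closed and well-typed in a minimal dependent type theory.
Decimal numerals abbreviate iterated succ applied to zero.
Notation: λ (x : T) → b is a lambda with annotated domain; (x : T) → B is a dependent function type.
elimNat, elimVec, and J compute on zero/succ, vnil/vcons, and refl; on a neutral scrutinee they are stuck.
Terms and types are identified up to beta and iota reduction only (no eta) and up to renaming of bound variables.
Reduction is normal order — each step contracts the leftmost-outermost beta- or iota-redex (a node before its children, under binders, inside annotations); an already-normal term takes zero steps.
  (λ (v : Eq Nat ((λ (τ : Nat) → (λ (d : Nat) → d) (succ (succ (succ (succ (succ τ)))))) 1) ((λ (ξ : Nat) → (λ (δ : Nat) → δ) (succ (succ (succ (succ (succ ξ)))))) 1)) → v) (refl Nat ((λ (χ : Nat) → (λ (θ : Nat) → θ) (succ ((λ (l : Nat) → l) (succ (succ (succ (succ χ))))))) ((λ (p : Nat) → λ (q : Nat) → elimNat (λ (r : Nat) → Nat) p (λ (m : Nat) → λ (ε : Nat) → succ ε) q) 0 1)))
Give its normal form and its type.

resulting normal form:
  refl Nat 6
type:
  Eq Nat 6 6
observation: 10 normal-order steps normalize the term, beginning with a beta-redex.


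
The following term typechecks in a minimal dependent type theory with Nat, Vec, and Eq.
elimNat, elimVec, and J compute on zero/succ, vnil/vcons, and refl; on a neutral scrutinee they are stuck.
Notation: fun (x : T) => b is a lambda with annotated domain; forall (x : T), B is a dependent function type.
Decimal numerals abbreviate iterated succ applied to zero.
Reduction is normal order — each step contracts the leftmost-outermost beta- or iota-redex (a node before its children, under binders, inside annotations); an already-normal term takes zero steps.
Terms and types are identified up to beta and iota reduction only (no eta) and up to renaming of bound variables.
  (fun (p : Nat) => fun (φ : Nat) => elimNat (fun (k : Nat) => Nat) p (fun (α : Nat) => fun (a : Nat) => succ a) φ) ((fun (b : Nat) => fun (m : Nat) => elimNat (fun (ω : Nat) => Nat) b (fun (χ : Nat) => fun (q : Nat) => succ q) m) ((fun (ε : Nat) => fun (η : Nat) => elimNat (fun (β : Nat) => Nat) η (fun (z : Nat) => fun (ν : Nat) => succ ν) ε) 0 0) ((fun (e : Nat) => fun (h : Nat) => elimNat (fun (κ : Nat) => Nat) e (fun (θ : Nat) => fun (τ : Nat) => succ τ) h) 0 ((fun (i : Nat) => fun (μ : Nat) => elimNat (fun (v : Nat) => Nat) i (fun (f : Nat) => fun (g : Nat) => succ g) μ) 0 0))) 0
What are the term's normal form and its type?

resulting normal form:
  0
type:
  Nat
observation: normalization takes exactly 15 steps under the normal-order strategy.


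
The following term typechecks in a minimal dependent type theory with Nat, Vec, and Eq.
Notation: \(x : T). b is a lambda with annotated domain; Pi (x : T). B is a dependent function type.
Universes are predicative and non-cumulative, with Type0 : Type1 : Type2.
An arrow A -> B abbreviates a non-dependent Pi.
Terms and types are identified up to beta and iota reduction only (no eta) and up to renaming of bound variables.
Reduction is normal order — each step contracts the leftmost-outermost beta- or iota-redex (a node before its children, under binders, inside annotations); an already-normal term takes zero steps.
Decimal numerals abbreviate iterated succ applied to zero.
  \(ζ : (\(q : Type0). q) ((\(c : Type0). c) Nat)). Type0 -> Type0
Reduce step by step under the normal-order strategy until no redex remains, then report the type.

reduction (normal order):
  \(ζ : (\(q : Type0). q) ((\(c : Type0). c) Nat)). Type0 -> Type0
  ~> \(ζ : (\(q : Type0). q) Nat). Type0 -> Type0
  ~> \(ζ : Nat). Type0 -> Type0
the term's type:
  Nat -> Type1


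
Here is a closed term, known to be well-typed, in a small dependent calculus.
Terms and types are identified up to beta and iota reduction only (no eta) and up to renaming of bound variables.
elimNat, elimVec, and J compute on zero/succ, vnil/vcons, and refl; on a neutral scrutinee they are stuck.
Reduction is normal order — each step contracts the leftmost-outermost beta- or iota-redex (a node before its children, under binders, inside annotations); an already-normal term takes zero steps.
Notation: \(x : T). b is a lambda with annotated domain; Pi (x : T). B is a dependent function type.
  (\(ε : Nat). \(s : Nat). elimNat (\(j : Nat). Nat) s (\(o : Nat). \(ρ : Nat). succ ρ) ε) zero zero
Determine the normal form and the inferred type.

resulting normal form:
  zero
the term's type:
  Nat
observation: the first redex contracted is a beta-redex; the normal form is reached in 3 normal-order steps.


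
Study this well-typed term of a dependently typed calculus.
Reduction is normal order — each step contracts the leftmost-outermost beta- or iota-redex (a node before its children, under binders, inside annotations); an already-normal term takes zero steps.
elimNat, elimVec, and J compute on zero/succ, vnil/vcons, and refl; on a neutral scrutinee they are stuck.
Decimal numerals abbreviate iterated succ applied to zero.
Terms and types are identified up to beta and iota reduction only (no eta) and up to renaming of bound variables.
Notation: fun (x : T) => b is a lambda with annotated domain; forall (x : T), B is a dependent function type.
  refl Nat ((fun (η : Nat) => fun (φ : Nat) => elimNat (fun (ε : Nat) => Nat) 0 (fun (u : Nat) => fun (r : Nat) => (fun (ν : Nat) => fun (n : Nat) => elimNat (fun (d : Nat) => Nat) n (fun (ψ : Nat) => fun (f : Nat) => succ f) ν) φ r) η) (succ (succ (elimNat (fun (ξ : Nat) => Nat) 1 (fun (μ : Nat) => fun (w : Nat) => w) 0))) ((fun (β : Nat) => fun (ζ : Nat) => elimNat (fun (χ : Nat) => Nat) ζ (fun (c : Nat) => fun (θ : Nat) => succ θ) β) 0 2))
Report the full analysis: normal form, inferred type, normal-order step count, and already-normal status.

reduced normal form:
  refl Nat 6
the term's type:
  Eq Nat 6 6
steps to reach normal form (normal order): 49
term was already normal: no
first redex: a beta-redex


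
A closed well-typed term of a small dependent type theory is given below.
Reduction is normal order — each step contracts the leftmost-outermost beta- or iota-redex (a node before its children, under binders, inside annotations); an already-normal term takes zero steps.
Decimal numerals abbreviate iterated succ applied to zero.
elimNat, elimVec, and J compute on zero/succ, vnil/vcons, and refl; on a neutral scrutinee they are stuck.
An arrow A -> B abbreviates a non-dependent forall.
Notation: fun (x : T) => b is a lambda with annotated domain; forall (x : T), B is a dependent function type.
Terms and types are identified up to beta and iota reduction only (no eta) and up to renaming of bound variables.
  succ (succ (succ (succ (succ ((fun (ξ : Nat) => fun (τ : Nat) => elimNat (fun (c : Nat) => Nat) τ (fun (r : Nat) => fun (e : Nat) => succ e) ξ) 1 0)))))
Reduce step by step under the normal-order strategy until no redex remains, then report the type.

normal-order reduction:
  succ (succ (succ (succ (succ ((fun (ξ : Nat) => fun (τ : Nat) => elimNat (fun (c : Nat) => Nat) τ (fun (r : Nat) => fun (e : Nat) => succ e) ξ) 1 0)))))
  ~> succ (succ (succ (succ (succ ((fun (ξ : Nat) => elimNat (fun (τ : Nat) => Nat) ξ (fun (c : Nat) => fun (r : Nat) => succ r) 1) 0)))))
  ~> succ (succ (succ (succ (succ (elimNat (fun (ξ : Nat) => Nat) 0 (fun (τ : Nat) => fun (c : Nat) => succ c) 1)))))
  ~> succ (succ (succ (succ (succ ((fun (ξ : Nat) => fun (τ : Nat) => succ τ) 0 (elimNat (fun (c : Nat) => Nat) 0 (fun (r : Nat) => fun (e : Nat) => succ e) 0))))))
  ~> succ (succ (succ (succ (succ ((fun (ξ : Nat) => succ ξ) (elimNat (fun (τ : Nat) => Nat) 0 (fun (c : Nat) => fun (r : Nat) => succ r) 0))))))
  ~> succ (succ (succ (succ (succ (succ (elimNat (fun (ξ : Nat) => Nat) 0 (fun (τ : Nat) => fun (c : Nat) => succ c) 0))))))
  ~> 6
the term's type:
  Nat


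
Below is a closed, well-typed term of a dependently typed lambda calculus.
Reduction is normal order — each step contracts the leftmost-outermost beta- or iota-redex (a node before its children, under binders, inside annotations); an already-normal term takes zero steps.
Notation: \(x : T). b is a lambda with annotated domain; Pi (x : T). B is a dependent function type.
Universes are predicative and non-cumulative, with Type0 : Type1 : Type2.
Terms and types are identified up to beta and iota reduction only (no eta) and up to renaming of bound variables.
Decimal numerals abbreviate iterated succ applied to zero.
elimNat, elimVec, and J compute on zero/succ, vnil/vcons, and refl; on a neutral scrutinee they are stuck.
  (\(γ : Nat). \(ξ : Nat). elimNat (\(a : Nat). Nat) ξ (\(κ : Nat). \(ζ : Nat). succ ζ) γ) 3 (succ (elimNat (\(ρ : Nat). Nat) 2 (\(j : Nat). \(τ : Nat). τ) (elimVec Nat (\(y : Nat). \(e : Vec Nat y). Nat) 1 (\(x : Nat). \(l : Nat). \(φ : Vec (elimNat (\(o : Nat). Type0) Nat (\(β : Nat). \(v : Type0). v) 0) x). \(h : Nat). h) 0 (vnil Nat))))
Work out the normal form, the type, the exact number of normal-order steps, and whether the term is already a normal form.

normal form:
  6
inferred type:
  Nat
normal-order step count: 17
already normal: no
first contracted redex: a beta-redex


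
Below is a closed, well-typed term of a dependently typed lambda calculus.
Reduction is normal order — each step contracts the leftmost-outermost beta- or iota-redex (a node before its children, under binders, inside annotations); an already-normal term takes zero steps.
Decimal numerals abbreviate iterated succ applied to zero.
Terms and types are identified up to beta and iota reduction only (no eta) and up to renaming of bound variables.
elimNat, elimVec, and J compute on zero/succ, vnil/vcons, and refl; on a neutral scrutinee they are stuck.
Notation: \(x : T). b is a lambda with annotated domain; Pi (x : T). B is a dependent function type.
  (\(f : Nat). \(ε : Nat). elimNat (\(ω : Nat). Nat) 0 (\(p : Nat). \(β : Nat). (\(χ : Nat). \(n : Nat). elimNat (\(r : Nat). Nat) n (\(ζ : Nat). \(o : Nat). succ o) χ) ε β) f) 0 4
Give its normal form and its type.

normal form:
  0
type:
  Nat


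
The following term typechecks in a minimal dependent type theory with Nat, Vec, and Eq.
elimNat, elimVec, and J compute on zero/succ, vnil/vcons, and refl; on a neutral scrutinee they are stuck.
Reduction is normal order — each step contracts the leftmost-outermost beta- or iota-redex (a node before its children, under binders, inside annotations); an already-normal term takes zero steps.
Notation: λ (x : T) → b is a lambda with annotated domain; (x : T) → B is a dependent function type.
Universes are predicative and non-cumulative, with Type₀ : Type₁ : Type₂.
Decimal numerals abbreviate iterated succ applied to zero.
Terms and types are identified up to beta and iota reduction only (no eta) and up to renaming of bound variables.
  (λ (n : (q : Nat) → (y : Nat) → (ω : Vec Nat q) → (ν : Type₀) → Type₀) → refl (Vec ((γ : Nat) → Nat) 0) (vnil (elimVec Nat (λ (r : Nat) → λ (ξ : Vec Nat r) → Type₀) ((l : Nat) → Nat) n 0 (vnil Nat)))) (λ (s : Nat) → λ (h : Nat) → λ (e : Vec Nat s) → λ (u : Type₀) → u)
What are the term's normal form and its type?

reduced normal form:
  refl (Vec ((n : Nat) → Nat) 0) (vnil ((q : Nat) → Nat))
inferred type:
  Eq (Vec ((n : Nat) → Nat) 0) (vnil ((q : Nat) → Nat)) (vnil ((y : Nat) → Nat))


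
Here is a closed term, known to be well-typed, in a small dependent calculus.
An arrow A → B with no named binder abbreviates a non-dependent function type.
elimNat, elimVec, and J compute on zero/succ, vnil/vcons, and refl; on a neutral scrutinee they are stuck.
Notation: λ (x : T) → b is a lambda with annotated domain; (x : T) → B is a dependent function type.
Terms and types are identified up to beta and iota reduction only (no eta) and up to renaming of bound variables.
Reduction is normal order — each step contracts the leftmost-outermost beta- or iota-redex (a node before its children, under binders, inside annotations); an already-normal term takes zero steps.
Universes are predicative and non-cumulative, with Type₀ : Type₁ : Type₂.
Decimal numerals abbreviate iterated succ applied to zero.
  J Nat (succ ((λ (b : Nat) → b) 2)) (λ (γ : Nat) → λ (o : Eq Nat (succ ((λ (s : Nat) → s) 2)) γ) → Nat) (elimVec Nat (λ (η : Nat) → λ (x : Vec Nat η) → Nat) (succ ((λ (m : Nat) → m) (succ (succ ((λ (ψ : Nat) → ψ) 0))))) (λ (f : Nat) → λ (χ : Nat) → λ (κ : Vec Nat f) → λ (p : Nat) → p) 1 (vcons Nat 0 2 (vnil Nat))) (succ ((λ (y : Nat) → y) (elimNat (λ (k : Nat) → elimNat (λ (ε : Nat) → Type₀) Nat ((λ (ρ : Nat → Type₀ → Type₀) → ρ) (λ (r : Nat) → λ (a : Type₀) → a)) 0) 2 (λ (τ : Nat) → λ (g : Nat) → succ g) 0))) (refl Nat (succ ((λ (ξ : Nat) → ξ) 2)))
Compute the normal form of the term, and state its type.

normal form:
  3
inferred type:
  Nat
observation: the leftmost-outermost redex is a J iota-redex, and normalization takes 9 steps.


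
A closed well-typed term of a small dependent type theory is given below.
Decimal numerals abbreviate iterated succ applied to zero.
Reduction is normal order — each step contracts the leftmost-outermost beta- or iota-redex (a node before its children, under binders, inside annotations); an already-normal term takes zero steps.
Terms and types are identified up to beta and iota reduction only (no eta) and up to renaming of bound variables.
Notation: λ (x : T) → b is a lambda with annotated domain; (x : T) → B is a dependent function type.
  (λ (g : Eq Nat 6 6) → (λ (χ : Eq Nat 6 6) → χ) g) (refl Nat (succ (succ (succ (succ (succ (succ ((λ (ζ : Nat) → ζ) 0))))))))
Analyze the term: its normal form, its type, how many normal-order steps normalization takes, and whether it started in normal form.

normal form:
  refl Nat 6
type:
  Eq Nat 6 6
steps to reach normal form (normal order): 3
started in normal form: no
first redex: a beta-redex


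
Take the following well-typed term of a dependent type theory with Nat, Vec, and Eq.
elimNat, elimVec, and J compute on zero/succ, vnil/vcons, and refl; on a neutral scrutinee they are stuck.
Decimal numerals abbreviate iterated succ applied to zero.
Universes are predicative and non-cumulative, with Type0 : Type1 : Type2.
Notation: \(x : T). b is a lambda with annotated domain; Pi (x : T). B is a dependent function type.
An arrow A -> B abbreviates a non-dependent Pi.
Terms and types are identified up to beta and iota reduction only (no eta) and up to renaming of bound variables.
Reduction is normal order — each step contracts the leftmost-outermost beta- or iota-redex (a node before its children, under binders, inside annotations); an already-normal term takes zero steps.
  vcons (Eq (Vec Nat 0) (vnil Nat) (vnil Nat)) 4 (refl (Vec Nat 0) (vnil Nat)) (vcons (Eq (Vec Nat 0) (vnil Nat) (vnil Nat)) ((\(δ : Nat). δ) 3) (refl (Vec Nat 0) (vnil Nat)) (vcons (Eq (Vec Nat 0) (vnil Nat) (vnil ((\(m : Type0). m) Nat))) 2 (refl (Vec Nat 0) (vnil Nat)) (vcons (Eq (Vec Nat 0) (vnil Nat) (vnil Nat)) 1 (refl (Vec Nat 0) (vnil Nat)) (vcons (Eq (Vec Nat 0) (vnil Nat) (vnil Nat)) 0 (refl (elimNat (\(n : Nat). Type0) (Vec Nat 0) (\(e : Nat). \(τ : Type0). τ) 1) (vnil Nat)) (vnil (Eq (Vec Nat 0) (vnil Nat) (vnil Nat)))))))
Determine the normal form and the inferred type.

resulting normal form:
  vcons (Eq (Vec Nat 0) (vnil Nat) (vnil Nat)) 4 (refl (Vec Nat 0) (vnil Nat)) (vcons (Eq (Vec Nat 0) (vnil Nat) (vnil Nat)) 3 (refl (Vec Nat 0) (vnil Nat)) (vcons (Eq (Vec Nat 0) (vnil Nat) (vnil Nat)) 2 (refl (Vec Nat 0) (vnil Nat)) (vcons (Eq (Vec Nat 0) (vnil Nat) (vnil Nat)) 1 (refl (Vec Nat 0) (vnil Nat)) (vcons (Eq (Vec Nat 0) (vnil Nat) (vnil Nat)) 0 (refl (Vec Nat 0) (vnil Nat)) (vnil (Eq (Vec Nat 0) (vnil Nat) (vnil Nat)))))))
inferred type:
  Vec (Eq (Vec Nat 0) (vnil Nat) (vnil Nat)) 5


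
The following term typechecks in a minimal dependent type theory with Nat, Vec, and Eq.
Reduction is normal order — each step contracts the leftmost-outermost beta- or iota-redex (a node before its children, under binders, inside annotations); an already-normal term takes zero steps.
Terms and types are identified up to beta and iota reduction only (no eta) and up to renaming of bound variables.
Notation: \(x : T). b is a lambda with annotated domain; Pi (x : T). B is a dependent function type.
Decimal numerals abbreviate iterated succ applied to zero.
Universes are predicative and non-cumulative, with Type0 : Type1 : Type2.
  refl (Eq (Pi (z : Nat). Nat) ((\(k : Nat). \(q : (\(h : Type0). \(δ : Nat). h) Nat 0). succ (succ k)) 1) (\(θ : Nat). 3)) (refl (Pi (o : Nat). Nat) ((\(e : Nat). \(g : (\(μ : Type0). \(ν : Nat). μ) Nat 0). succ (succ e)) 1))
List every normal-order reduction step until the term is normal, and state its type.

normal-order reduction sequence:
  refl (Eq (Pi (z : Nat). Nat) ((\(k : Nat). \(q : (\(h : Type0). \(δ : Nat). h) Nat 0). succ (succ k)) 1) (\(θ : Nat). 3)) (refl (Pi (o : Nat). Nat) ((\(e : Nat). \(g : (\(μ : Type0). \(ν : Nat). μ) Nat 0). succ (succ e)) 1))
  ~> refl (Eq (Pi (z : Nat). Nat) (\(k : (\(q : Type0). \(h : Nat). q) Nat 0). 3) (\(δ : Nat). 3)) (refl (Pi (θ : Nat). Nat) ((\(o : Nat). \(e : (\(g : Type0). \(μ : Nat). g) Nat 0). succ (succ o)) 1))
  ~> refl (Eq (Pi (z : Nat). Nat) (\(k : (\(q : Nat). Nat) 0). 3) (\(h : Nat). 3)) (refl (Pi (δ : Nat). Nat) ((\(θ : Nat). \(o : (\(e : Type0). \(g : Nat). e) Nat 0). succ (succ θ)) 1))
  ~> refl (Eq (Pi (z : Nat). Nat) (\(k : Nat). 3) (\(q : Nat). 3)) (refl (Pi (h : Nat). Nat) ((\(δ : Nat). \(θ : (\(o : Type0). \(e : Nat). o) Nat 0). succ (succ δ)) 1))
  ~> refl (Eq (Pi (z : Nat). Nat) (\(k : Nat). 3) (\(q : Nat). 3)) (refl (Pi (h : Nat). Nat) (\(δ : (\(θ : Type0). \(o : Nat). θ) Nat 0). 3))
  ~> refl (Eq (Pi (z : Nat). Nat) (\(k : Nat). 3) (\(q : Nat). 3)) (refl (Pi (h : Nat). Nat) (\(δ : (\(θ : Nat). Nat) 0). 3))
  ~> refl (Eq (Pi (z : Nat). Nat) (\(k : Nat). 3) (\(q : Nat). 3)) (refl (Pi (h : Nat). Nat) (\(δ : Nat). 3))
inferred type:
  Eq (Eq (Pi (z : Nat). Nat) (\(k : Nat). 3) (\(q : Nat). 3)) (refl (Pi (h : Nat). Nat) (\(δ : Nat). 3)) (refl (Pi (θ : Nat). Nat) (\(o : Nat). 3))


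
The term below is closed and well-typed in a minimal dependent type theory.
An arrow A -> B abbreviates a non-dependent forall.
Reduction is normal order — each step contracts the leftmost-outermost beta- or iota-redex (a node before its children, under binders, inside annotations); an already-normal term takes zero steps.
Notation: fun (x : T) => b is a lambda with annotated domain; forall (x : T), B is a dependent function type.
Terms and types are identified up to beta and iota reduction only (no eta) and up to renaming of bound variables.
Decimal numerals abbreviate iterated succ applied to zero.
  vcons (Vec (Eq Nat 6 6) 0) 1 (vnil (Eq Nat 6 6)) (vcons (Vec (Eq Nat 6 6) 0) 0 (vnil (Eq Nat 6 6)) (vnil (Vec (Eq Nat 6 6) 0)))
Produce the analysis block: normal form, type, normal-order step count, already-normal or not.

resulting normal form:
  vcons (Vec (Eq Nat 6 6) 0) 1 (vnil (Eq Nat 6 6)) (vcons (Vec (Eq Nat 6 6) 0) 0 (vnil (Eq Nat 6 6)) (vnil (Vec (Eq Nat 6 6) 0)))
type:
  Vec (Vec (Eq Nat 6 6) 0) 2
steps to reach normal form (normal order): 0
already normal: yes


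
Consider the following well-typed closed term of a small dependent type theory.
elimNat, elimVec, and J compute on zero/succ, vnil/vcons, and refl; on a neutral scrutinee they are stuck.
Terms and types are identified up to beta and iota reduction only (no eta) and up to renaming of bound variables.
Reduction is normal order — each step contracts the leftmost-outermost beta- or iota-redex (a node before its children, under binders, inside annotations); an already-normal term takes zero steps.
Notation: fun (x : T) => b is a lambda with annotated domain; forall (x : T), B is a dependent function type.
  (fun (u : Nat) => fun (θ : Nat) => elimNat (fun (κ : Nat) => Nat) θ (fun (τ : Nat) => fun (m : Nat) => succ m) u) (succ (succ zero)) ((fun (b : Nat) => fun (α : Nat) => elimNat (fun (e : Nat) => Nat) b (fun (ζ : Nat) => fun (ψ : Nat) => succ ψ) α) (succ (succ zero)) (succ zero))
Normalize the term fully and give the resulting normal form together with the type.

normal form:
  succ (succ (succ (succ (succ zero))))
the term's type:
  Nat


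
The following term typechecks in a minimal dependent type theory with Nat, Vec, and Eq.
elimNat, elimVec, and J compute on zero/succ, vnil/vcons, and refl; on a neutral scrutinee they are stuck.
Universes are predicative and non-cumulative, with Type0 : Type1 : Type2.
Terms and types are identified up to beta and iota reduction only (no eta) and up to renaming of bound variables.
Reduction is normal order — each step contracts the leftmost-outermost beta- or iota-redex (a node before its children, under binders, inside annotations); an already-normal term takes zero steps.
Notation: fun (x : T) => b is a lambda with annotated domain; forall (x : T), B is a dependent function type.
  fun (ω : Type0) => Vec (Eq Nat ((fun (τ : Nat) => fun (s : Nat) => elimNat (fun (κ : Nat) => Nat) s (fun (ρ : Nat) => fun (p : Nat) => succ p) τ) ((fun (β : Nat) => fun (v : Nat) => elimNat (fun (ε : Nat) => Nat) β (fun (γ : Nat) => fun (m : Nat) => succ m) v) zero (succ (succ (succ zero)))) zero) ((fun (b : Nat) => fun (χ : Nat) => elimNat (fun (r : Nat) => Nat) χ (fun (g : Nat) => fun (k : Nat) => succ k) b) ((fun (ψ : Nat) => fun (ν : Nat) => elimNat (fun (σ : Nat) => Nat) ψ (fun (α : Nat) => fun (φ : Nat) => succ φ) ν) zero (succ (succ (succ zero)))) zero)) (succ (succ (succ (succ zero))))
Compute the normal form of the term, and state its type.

reduced normal form:
  fun (ω : Type0) => Vec (Eq Nat (succ (succ (succ zero))) (succ (succ (succ zero)))) (succ (succ (succ (succ zero))))
type:
  forall (ω : Type0), Type0


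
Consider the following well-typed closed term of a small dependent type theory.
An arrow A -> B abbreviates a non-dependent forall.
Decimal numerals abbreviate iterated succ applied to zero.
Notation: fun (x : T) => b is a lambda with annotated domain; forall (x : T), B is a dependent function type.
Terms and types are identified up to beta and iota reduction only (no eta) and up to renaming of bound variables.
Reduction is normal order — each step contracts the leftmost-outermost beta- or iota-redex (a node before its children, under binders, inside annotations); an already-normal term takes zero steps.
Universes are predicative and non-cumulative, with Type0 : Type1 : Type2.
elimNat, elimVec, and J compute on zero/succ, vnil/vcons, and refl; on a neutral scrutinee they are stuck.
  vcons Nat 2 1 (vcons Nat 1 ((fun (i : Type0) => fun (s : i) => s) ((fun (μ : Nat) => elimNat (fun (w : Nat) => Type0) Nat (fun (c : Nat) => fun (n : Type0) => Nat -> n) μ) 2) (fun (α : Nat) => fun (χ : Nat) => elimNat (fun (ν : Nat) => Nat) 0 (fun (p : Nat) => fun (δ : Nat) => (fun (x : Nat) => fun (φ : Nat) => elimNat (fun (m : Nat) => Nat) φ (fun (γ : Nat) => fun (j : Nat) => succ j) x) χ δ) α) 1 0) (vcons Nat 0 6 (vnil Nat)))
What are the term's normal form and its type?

resulting normal form:
  vcons Nat 2 1 (vcons Nat 1 0 (vcons Nat 0 6 (vnil Nat)))
the term's type:
  Vec Nat 3
observation: 11 normal-order steps normalize the term, beginning with a beta-redex.


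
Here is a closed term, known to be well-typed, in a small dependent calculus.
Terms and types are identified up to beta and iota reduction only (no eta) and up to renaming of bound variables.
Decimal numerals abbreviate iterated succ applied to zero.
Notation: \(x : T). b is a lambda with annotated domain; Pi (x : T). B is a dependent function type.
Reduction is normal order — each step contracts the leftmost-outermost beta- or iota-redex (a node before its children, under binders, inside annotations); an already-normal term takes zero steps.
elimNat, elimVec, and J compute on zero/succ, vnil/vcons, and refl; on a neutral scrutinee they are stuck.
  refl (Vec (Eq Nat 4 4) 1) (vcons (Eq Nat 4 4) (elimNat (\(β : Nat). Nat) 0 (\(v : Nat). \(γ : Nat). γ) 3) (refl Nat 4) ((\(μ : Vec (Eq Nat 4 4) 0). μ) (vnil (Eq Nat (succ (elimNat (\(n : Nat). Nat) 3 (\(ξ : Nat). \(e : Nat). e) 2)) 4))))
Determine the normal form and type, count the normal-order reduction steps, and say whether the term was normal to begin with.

resulting normal form:
  refl (Vec (Eq Nat 4 4) 1) (vcons (Eq Nat 4 4) 0 (refl Nat 4) (vnil (Eq Nat 4 4)))
the term's type:
  Eq (Vec (Eq Nat 4 4) 1) (vcons (Eq Nat 4 4) 0 (refl Nat 4) (vnil (Eq Nat 4 4))) (vcons (Eq Nat 4 4) 0 (refl Nat 4) (vnil (Eq Nat 4 4)))
reduction steps (normal order): 18
term was already normal: no
first redex: an elimNat iota-redex
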